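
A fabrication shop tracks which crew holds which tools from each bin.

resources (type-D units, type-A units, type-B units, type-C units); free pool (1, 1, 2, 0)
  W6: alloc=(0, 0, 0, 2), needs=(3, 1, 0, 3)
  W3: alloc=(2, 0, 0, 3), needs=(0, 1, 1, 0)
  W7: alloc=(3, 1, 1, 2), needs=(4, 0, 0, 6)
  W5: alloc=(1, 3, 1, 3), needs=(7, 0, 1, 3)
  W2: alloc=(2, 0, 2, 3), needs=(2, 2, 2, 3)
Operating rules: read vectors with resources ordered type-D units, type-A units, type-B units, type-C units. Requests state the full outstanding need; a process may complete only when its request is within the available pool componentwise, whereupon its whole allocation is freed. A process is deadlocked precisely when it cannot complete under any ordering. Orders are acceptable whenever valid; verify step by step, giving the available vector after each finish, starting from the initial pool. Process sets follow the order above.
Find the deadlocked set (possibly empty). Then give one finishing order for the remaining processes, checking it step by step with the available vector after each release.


Deadlocked set: W7, W5 and W2.
Key observation: after W3, W6 the pool peaks at (3, 1, 2, 5), and each blocked process is short somewhere: W7 on type-D units, type-C units; W5 on type-D units; W2 on type-A units.
One completion order for the rest: W3, W6. Check, step by step:
  pool = (1, 1, 2, 0)
  run W3 (needs (0, 1, 1, 0), free (1, 1, 2, 0)); after release of (2, 0, 0, 3) the pool is (3, 1, 2, 3)
  run W6 (needs (3, 1, 0, 3), free (3, 1, 2, 3)); after release of (0, 0, 0, 2) the pool is (3, 1, 2, 5)
The blocked processes can never fit:
  blocked: W7 wants (4, 0, 0, 6), pool (3, 1, 2, 5) — not enough type-D units and type-C units
  blocked: W5 wants (7, 0, 1, 3), pool (3, 1, 2, 5) — not enough type-D units
  blocked: W2 wants (2, 2, 2, 3), pool (3, 1, 2, 5) — not enough type-A units


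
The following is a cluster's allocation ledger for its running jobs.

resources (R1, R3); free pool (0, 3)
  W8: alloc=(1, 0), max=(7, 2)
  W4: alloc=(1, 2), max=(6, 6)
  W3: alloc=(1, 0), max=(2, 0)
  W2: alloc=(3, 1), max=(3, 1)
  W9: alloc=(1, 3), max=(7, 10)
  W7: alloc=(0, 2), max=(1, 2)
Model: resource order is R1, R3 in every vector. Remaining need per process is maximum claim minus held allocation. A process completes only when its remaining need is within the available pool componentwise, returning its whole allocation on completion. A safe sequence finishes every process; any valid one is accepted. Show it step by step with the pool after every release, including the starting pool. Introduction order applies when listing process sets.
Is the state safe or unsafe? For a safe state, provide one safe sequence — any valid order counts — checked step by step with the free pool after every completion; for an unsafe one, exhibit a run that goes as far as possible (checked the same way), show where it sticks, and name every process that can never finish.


UNSAFE.
Key observation: once W2, W3, W7 finish, the pool peaks at (4, 6) — and every remaining process still needs more R1 than that.
Going as far as possible: W2, W3, W7; after that, nothing fits. Walking it through:
  pool = (0, 3)
  W2: need (0, 0) fits (0, 3); releases (3, 1), pool now (3, 4)
  W3: need (1, 0) fits (3, 4); releases (1, 0), pool now (4, 4)
  W7: need (1, 0) fits (4, 4); releases (0, 2), pool now (4, 6)
  W8 still needs (6, 2) but only (4, 6) is free — short on R1
  W4 still needs (5, 4) but only (4, 6) is free — short on R1
  W9 still needs (6, 7) but only (4, 6) is free — short on R1 and R3
Never able to finish: W8, W4 and W9.


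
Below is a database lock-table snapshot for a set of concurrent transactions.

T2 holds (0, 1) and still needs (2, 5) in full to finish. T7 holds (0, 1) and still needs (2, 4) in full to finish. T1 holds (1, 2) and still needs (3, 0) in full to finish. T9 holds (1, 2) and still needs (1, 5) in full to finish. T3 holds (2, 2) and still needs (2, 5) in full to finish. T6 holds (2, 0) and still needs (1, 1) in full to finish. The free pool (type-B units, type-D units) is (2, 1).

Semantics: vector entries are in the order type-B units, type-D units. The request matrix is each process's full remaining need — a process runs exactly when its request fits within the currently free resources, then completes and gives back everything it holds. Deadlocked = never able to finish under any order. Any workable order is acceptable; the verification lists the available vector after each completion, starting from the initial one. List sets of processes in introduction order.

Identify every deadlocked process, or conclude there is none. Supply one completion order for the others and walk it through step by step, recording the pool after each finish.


Deadlocked set: T2, T7, T9 and T3.
Key observation: the wall is type-D units: completing T6, T1 brings the pool only to (5, 3), and all the rest need more.
One completion order for the rest: T6, T1. Check, step by step:
  pool = (2, 1)
  T6: need (1, 1) fits (2, 1); releases (2, 0), pool now (4, 1)
  T1: need (3, 0) fits (4, 1); releases (1, 2), pool now (5, 3)
The stuck group stays short no matter what:
  T2 cannot run: need (2, 5) vs free (5, 3) (insufficient type-D units)
  T7 cannot run: need (2, 4) vs free (5, 3) (insufficient type-D units)
  T9 cannot run: need (1, 5) vs free (5, 3) (insufficient type-D units)
  T3 cannot run: need (2, 5) vs free (5, 3) (insufficient type-D units)


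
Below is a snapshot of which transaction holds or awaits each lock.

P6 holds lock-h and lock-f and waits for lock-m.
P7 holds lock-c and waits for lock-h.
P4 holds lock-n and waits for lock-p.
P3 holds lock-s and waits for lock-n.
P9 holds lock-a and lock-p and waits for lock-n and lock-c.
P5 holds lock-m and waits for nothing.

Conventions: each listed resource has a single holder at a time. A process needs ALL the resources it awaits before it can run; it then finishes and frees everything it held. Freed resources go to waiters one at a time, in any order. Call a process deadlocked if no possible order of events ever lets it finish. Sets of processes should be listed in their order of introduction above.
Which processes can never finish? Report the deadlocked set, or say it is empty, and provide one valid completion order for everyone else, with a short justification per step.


Deadlocked: P4, P3 and P9.
Key observation: the knot is the closed ring of waits P4 -> P9 -> P4; P3 waits into the deadlock from upstream.
A valid finishing order for the others: P5, P6, P7.
Check, step by step:
  P5: no waits; runs immediately, freeing lock-m
  run P6 (all its waits — lock-m — are resolved); releases lock-h and lock-f
  run P7 (all its waits — lock-h — are resolved); releases lock-c


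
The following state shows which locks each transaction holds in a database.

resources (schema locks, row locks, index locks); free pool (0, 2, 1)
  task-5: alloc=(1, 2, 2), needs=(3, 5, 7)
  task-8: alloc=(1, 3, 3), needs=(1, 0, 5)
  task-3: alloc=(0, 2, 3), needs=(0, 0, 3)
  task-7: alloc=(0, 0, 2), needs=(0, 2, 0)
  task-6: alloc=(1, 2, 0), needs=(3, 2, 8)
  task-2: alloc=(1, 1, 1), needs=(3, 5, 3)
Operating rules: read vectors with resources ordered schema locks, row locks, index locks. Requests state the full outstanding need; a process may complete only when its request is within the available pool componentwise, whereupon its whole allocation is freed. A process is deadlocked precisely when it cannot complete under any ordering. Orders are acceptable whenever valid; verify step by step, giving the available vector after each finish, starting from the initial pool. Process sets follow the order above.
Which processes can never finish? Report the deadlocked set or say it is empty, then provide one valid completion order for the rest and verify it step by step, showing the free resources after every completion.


Deadlocked: task-5, task-8, task-6 and task-2.
Key observation: no order helps: past task-7, task-3, the free pool tops out at (0, 4, 6), below what each blocked process needs in schema locks.
One completion order for the rest: task-7, task-3. Check, step by step:
  pool = (0, 2, 1)
  run task-7 (needs (0, 2, 0), free (0, 2, 1)); after release of (0, 0, 2) the pool is (0, 2, 3)
  run task-3 (needs (0, 0, 3), free (0, 2, 3)); after release of (0, 2, 3) the pool is (0, 4, 6)
The blocked processes can never fit:
  task-5 still needs (3, 5, 7) but only (0, 4, 6) is free — short on schema locks, row locks and index locks
  task-8 still needs (1, 0, 5) but only (0, 4, 6) is free — short on schema locks
  task-6 still needs (3, 2, 8) but only (0, 4, 6) is free — short on schema locks and index locks
  task-2 still needs (3, 5, 3) but only (0, 4, 6) is free — short on schema locks and row locks


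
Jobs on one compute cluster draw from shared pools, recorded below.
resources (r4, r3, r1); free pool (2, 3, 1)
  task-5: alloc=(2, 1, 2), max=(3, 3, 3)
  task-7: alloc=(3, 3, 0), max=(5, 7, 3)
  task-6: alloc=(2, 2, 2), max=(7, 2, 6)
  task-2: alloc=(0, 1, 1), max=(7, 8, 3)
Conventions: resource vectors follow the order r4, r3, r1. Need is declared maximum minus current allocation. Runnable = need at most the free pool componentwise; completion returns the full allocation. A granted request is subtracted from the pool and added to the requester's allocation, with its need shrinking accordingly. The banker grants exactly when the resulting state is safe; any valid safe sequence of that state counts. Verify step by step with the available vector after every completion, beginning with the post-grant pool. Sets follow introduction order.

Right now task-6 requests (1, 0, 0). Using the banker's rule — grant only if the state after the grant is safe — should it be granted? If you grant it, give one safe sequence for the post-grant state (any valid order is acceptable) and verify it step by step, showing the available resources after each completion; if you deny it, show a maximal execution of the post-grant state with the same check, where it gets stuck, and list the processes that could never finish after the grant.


DENY — the pretend-granted state is unsafe.
Key observation: after task-5, task-7 the pool peaks at (6, 7, 3), and each blocked process is short somewhere: task-6 on r1; task-2 on r4.
After a pretend grant, a maximal execution: task-5, task-7 — then nothing else fits. Step-by-step check:
  pool = (1, 3, 1)
  task-5: need (1, 2, 1) fits (1, 3, 1); releases (2, 1, 2), pool now (3, 4, 3)
  task-7: need (2, 4, 3) fits (3, 4, 3); releases (3, 3, 0), pool now (6, 7, 3)
  task-6 cannot run: need (4, 0, 4) vs free (6, 7, 3) (insufficient r1)
  task-2 cannot run: need (7, 7, 2) vs free (6, 7, 3) (insufficient r4)
Processes that could never finish after the grant: task-6 and task-2.


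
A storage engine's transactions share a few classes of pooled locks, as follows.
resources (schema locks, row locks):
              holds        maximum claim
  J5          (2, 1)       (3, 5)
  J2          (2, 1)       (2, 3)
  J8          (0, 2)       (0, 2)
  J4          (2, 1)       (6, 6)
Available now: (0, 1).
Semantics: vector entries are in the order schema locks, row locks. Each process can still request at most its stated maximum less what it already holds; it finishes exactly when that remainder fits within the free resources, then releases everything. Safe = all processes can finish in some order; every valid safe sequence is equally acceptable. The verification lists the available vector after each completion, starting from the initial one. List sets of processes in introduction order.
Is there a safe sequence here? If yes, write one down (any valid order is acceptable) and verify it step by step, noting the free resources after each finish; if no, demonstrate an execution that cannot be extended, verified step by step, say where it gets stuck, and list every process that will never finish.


SAFE — a valid safe sequence is J8, J2, J5, J4.
Key observation: the first exact fit in this order is J5 — it needs (1, 4) with (2, 4) free, meeting a requested resource to the last unit.
Verifying each step:
  pool = (0, 1)
  run J8 (needs (0, 0), free (0, 1)); after release of (0, 2) the pool is (0, 3)
  run J2 (needs (0, 2), free (0, 3)); after release of (2, 1) the pool is (2, 4)
  run J5 (needs (1, 4), free (2, 4)); after release of (2, 1) the pool is (4, 5)
  run J4 (needs (4, 5), free (4, 5)); after release of (2, 1) the pool is (6, 6)


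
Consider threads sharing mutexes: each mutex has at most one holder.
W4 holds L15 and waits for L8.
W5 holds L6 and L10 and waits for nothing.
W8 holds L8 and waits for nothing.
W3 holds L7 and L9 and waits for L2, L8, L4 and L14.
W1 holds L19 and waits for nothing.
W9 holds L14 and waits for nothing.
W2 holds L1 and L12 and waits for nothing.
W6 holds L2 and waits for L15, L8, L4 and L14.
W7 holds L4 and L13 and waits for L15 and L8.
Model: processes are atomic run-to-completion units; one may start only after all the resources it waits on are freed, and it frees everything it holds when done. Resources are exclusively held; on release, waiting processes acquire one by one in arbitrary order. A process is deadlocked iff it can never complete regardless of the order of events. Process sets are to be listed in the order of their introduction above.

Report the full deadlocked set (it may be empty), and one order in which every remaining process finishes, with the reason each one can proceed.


Nothing here is deadlocked.
Key observation: the waits form no ring: some process can always run, and its releases unblock the others one by one.
One completion order for the rest: W8, W4, W5, W2, W1, W7, W9, W6, W3.
Check, step by step:
  run W8 (it waits on nothing); releases L8
  run W4 (all its waits — L8 — are resolved); releases L15
  run W5 (it waits on nothing); releases L6 and L10
  run W2 (it waits on nothing); releases L1 and L12
  run W1 (it waits on nothing); releases L19
  run W7 (all its waits — L15 and L8 — are resolved); releases L4 and L13
  run W9 (it waits on nothing); releases L14
  run W6 (all its waits — L15, L8, L4 and L14 — are resolved); releases L2
  run W3 (all its waits — L2, L8, L4 and L14 — are resolved); releases L7 and L9


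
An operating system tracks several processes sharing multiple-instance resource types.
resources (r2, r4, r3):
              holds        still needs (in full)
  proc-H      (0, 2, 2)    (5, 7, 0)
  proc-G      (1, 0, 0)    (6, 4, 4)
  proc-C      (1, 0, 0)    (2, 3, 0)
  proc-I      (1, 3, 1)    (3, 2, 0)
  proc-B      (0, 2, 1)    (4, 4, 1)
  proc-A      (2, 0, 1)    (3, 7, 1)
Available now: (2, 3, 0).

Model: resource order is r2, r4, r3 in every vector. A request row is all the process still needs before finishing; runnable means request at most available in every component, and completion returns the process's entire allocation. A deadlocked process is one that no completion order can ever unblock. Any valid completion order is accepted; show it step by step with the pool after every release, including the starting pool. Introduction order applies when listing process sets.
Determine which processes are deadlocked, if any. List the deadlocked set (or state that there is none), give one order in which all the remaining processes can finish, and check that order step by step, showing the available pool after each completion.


No process is deadlocked.
Key observation: proc-C leads a chain of completions in which each release enables another process.
The rest can finish in the order proc-C, proc-I, proc-B, proc-A, proc-H, proc-G. Step-by-step check:
  pool = (2, 3, 0)
  proc-C: need (2, 3, 0) fits (2, 3, 0); releases (1, 0, 0), pool now (3, 3, 0)
  proc-I: need (3, 2, 0) fits (3, 3, 0); releases (1, 3, 1), pool now (4, 6, 1)
  proc-B: need (4, 4, 1) fits (4, 6, 1); releases (0, 2, 1), pool now (4, 8, 2)
  proc-A: need (3, 7, 1) fits (4, 8, 2); releases (2, 0, 1), pool now (6, 8, 3)
  proc-H: need (5, 7, 0) fits (6, 8, 3); releases (0, 2, 2), pool now (6, 10, 5)
  proc-G: need (6, 4, 4) fits (6, 10, 5); releases (1, 0, 0), pool now (7, 10, 5)


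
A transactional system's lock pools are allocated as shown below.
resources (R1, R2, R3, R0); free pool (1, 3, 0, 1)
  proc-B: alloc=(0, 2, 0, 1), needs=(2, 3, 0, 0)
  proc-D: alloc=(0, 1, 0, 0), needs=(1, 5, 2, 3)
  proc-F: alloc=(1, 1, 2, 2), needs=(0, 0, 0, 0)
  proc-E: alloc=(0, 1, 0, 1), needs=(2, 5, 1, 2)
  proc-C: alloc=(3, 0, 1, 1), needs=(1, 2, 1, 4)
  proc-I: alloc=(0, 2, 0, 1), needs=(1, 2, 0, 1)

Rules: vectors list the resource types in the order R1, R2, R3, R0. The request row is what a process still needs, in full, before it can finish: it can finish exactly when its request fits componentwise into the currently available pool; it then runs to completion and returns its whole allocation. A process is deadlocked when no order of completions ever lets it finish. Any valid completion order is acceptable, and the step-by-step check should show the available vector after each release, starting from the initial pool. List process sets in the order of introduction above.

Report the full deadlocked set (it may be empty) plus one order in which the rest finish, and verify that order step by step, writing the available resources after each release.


No process is deadlocked.
Key observation: starting with proc-F, each completion frees enough for the next — no one is permanently blocked.
One completion order for the rest: proc-F, proc-B, proc-I, proc-C, proc-D, proc-E. Step-by-step check:
  pool = (1, 3, 0, 1)
  proc-F needs (0, 0, 0, 0) <= (1, 3, 0, 1) -> finishes; pool += (1, 1, 2, 2) = (2, 4, 2, 3)
  proc-B needs (2, 3, 0, 0) <= (2, 4, 2, 3) -> finishes; pool += (0, 2, 0, 1) = (2, 6, 2, 4)
  proc-I needs (1, 2, 0, 1) <= (2, 6, 2, 4) -> finishes; pool += (0, 2, 0, 1) = (2, 8, 2, 5)
  proc-C needs (1, 2, 1, 4) <= (2, 8, 2, 5) -> finishes; pool += (3, 0, 1, 1) = (5, 8, 3, 6)
  proc-D needs (1, 5, 2, 3) <= (5, 8, 3, 6) -> finishes; pool += (0, 1, 0, 0) = (5, 9, 3, 6)
  proc-E needs (2, 5, 1, 2) <= (5, 9, 3, 6) -> finishes; pool += (0, 1, 0, 1) = (5, 10, 3, 7)


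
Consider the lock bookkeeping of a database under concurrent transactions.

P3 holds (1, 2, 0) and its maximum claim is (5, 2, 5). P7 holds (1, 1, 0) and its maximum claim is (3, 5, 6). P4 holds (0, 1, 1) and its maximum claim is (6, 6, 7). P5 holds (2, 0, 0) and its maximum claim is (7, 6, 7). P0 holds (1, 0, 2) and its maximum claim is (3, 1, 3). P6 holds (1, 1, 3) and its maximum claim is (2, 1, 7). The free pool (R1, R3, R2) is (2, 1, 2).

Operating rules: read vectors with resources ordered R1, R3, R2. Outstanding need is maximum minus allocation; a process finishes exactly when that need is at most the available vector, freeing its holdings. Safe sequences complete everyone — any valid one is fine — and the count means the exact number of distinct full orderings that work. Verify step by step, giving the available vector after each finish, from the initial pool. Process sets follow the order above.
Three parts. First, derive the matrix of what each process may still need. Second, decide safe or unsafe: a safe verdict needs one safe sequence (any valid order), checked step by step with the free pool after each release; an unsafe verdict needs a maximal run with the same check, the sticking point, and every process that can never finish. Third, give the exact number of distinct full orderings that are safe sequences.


(1) Outstanding need per process (order R1, R3, R2):
  P3: (4, 0, 5)
  P7: (2, 4, 6)
  P4: (6, 5, 6)
  P5: (5, 6, 7)
  P0: (2, 1, 1)
  P6: (1, 0, 4)
(2) The state is SAFE; one workable sequence: P0, P6, P3, P7, P4, P5.
Key observation: reading the order forward, P0 is the first process whose need (2, 1, 1) meets the free pool (2, 1, 2) exactly on a resource it requests.
Verifying each step:
  pool = (2, 1, 2)
  P0: need (2, 1, 1) fits (2, 1, 2); releases (1, 0, 2), pool now (3, 1, 4)
  P6: need (1, 0, 4) fits (3, 1, 4); releases (1, 1, 3), pool now (4, 2, 7)
  P3: need (4, 0, 5) fits (4, 2, 7); releases (1, 2, 0), pool now (5, 4, 7)
  P7: need (2, 4, 6) fits (5, 4, 7); releases (1, 1, 0), pool now (6, 5, 7)
  P4: need (6, 5, 6) fits (6, 5, 7); releases (0, 1, 1), pool now (6, 6, 8)
  P5: need (5, 6, 7) fits (6, 6, 8); releases (2, 0, 0), pool now (8, 6, 8)
(3) Exactly 1 of the possible complete orderings is a safe sequence.


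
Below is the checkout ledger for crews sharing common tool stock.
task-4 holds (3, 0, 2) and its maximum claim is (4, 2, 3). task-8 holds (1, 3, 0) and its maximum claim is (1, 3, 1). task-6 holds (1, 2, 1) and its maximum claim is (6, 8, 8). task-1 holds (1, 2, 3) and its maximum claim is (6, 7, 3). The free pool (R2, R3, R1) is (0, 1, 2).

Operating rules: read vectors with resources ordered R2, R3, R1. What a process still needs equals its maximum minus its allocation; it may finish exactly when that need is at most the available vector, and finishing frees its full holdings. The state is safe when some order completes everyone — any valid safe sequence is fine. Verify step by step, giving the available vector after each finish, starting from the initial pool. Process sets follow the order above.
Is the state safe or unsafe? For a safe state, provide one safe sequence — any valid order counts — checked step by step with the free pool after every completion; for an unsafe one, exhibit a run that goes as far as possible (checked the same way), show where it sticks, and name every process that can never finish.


UNSAFE.
Key observation: after task-8, task-4 complete, (4, 4, 4) is the best the pool ever gets, yet each leftover process wants more R2.
The run task-8, task-4 cannot be extended any further. Check, step by step:
  pool = (0, 1, 2)
  task-8 needs (0, 0, 1) <= (0, 1, 2) -> finishes; pool += (1, 3, 0) = (1, 4, 2)
  task-4 needs (1, 2, 1) <= (1, 4, 2) -> finishes; pool += (3, 0, 2) = (4, 4, 4)
  task-6 still needs (5, 6, 7) but only (4, 4, 4) is free — short on R2, R3 and R1
  task-1 still needs (5, 5, 0) but only (4, 4, 4) is free — short on R2 and R3
Processes that can never finish: task-6 and task-1.


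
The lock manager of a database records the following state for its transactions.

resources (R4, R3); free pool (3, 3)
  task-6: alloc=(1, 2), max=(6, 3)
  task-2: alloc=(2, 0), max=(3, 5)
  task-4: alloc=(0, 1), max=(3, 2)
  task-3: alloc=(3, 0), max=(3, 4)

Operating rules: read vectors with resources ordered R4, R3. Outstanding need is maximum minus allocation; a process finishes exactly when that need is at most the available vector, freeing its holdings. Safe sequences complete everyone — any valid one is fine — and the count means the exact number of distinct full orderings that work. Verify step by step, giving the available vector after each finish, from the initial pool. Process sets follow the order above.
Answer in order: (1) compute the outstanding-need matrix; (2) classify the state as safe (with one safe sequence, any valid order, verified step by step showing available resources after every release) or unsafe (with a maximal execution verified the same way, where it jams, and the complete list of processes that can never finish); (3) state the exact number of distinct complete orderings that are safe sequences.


(1) Outstanding need per process (order R4, R3):
  task-6: (5, 1)
  task-2: (1, 5)
  task-4: (3, 1)
  task-3: (0, 4)
(2) SAFE. One safe sequence: task-4, task-3, task-6, task-2.
Key observation: at task-4 the run first touches a limit — (3, 1) against (3, 3), exact on a resource it actually requests.
Walking it through:
  pool = (3, 3)
  task-4: need (3, 1) fits (3, 3); releases (0, 1), pool now (3, 4)
  task-3: need (0, 4) fits (3, 4); releases (3, 0), pool now (6, 4)
  task-6: need (5, 1) fits (6, 4); releases (1, 2), pool now (7, 6)
  task-2: need (1, 5) fits (7, 6); releases (2, 0), pool now (9, 6)
(3) Precisely 1 of the possible complete orderings is a safe sequence.


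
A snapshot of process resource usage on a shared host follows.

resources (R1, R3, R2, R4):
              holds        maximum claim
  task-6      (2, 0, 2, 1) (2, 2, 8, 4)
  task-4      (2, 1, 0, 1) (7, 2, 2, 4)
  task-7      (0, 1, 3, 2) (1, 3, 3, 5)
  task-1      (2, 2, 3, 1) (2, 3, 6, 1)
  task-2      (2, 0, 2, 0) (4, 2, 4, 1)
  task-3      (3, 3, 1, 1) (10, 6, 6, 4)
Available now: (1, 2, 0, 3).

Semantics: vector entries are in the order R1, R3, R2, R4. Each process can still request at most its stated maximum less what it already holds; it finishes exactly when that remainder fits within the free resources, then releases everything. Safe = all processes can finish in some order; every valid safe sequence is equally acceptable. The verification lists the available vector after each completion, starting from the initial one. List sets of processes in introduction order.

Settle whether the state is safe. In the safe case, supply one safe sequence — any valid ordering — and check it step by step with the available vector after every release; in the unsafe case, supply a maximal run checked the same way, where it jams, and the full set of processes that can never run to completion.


SAFE, for example via the order task-7, task-1, task-6, task-4, task-2, task-3.
Key observation: the order's first zero-slack moment is task-7 ((1, 2, 0, 3) needed, (1, 2, 0, 3) free — a requested resource with nothing to spare).
Verifying each step:
  pool = (1, 2, 0, 3)
  task-7: need (1, 2, 0, 3) fits (1, 2, 0, 3); releases (0, 1, 3, 2), pool now (1, 3, 3, 5)
  task-1: need (0, 1, 3, 0) fits (1, 3, 3, 5); releases (2, 2, 3, 1), pool now (3, 5, 6, 6)
  task-6: need (0, 2, 6, 3) fits (3, 5, 6, 6); releases (2, 0, 2, 1), pool now (5, 5, 8, 7)
  task-4: need (5, 1, 2, 3) fits (5, 5, 8, 7); releases (2, 1, 0, 1), pool now (7, 6, 8, 8)
  task-2: need (2, 2, 2, 1) fits (7, 6, 8, 8); releases (2, 0, 2, 0), pool now (9, 6, 10, 8)
  task-3: need (7, 3, 5, 3) fits (9, 6, 10, 8); releases (3, 3, 1, 1), pool now (12, 9, 11, 9)


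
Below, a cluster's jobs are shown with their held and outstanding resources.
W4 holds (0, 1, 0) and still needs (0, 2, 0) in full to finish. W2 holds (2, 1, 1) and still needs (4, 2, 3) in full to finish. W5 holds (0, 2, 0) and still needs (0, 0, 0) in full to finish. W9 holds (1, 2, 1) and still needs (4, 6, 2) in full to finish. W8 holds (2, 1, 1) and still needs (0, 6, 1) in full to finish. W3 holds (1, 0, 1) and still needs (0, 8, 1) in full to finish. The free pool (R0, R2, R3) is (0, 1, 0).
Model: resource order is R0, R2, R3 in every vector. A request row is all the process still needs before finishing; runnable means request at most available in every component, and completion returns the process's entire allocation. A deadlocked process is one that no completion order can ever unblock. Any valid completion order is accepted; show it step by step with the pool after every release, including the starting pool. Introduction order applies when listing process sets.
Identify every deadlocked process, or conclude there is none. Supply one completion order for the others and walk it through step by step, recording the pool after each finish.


The deadlocked set is W2, W9, W8 and W3.
Key observation: once W5, W4 finish, the pool peaks at (0, 4, 0) — and every remaining process still needs more R3 than that.
One completion order for the rest: W5, W4. Check, step by step:
  pool = (0, 1, 0)
  W5: need (0, 0, 0) fits (0, 1, 0); releases (0, 2, 0), pool now (0, 3, 0)
  W4: need (0, 2, 0) fits (0, 3, 0); releases (0, 1, 0), pool now (0, 4, 0)
The blocked processes can never fit:
  blocked: W2 wants (4, 2, 3), pool (0, 4, 0) — not enough R0 and R3
  blocked: W9 wants (4, 6, 2), pool (0, 4, 0) — not enough R0, R2 and R3
  blocked: W8 wants (0, 6, 1), pool (0, 4, 0) — not enough R2 and R3
  blocked: W3 wants (0, 8, 1), pool (0, 4, 0) — not enough R2 and R3


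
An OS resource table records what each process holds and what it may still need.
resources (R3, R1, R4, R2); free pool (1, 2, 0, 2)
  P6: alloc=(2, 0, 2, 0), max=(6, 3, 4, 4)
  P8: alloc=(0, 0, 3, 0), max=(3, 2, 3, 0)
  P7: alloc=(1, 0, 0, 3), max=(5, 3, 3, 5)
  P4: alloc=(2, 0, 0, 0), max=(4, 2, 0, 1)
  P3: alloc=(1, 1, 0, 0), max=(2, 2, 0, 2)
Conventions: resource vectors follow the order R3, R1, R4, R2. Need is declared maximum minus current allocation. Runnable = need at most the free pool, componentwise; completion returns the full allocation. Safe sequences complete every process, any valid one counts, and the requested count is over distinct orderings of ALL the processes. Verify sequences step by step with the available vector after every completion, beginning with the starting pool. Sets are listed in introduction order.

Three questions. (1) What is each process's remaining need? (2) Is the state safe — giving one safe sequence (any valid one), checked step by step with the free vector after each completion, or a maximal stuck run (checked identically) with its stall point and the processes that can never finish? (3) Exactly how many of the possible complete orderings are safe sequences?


(1) Outstanding need per process (order R3, R1, R4, R2):
  P6: (4, 3, 2, 4)
  P8: (3, 2, 0, 0)
  P7: (4, 3, 3, 2)
  P4: (2, 2, 0, 1)
  P3: (1, 1, 0, 2)
(2) SAFE — a valid safe sequence is P3, P4, P8, P7, P6.
Key observation: reading the order forward, P3 is the first process whose need (1, 1, 0, 2) meets the free pool (1, 2, 0, 2) exactly on a resource it requests.
Walking it through:
  pool = (1, 2, 0, 2)
  run P3 (needs (1, 1, 0, 2), free (1, 2, 0, 2)); after release of (1, 1, 0, 0) the pool is (2, 3, 0, 2)
  run P4 (needs (2, 2, 0, 1), free (2, 3, 0, 2)); after release of (2, 0, 0, 0) the pool is (4, 3, 0, 2)
  run P8 (needs (3, 2, 0, 0), free (4, 3, 0, 2)); after release of (0, 0, 3, 0) the pool is (4, 3, 3, 2)
  run P7 (needs (4, 3, 3, 2), free (4, 3, 3, 2)); after release of (1, 0, 0, 3) the pool is (5, 3, 3, 5)
  run P6 (needs (4, 3, 2, 4), free (5, 3, 3, 5)); after release of (2, 0, 2, 0) the pool is (7, 3, 5, 5)
(3) Exactly 1 of the possible complete orderings is a safe sequence.


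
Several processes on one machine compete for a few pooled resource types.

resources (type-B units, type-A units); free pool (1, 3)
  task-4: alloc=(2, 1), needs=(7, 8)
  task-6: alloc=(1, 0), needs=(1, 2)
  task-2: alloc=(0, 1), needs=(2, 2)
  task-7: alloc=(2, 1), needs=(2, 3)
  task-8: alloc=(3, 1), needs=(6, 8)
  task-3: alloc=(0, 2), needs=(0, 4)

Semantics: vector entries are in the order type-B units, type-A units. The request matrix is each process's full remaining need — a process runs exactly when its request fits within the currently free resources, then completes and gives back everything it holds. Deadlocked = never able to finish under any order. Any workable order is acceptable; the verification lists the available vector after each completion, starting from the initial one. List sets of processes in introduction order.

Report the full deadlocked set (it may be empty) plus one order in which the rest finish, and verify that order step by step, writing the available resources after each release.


The deadlocked set is task-4 and task-8.
Key observation: task-6, task-2, task-7, task-3 can finish, but then (4, 7) is all there is, and the blocked group's type-B units demands exceed it.
One completion order for the rest: task-6, task-2, task-7, task-3. Check, step by step:
  pool = (1, 3)
  task-6: need (1, 2) fits (1, 3); releases (1, 0), pool now (2, 3)
  task-2: need (2, 2) fits (2, 3); releases (0, 1), pool now (2, 4)
  task-7: need (2, 3) fits (2, 4); releases (2, 1), pool now (4, 5)
  task-3: need (0, 4) fits (4, 5); releases (0, 2), pool now (4, 7)
The blocked processes can never fit:
  task-4 still needs (7, 8) but only (4, 7) is free — short on type-B units and type-A units
  task-8 still needs (6, 8) but only (4, 7) is free — short on type-B units and type-A units


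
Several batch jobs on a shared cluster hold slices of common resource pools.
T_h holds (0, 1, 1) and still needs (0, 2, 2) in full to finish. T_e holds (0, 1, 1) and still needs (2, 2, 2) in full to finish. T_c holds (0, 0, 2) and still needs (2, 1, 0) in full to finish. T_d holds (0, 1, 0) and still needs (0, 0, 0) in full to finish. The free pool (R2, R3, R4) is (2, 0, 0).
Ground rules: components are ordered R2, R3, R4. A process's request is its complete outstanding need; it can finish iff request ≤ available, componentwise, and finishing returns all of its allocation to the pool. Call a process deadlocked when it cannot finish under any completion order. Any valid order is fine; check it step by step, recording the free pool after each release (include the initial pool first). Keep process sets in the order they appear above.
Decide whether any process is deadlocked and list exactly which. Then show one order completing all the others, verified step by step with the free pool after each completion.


The deadlocked set is T_h and T_e.
Key observation: after T_d, T_c complete, (2, 1, 2) is the best the pool ever gets, yet each leftover process wants more R3.
The rest can finish in the order T_d, T_c. Check, step by step:
  pool = (2, 0, 0)
  run T_d (needs (0, 0, 0), free (2, 0, 0)); after release of (0, 1, 0) the pool is (2, 1, 0)
  run T_c (needs (2, 1, 0), free (2, 1, 0)); after release of (0, 0, 2) the pool is (2, 1, 2)
The stuck group stays short no matter what:
  T_h still needs (0, 2, 2) but only (2, 1, 2) is free — short on R3
  T_e still needs (2, 2, 2) but only (2, 1, 2) is free — short on R3


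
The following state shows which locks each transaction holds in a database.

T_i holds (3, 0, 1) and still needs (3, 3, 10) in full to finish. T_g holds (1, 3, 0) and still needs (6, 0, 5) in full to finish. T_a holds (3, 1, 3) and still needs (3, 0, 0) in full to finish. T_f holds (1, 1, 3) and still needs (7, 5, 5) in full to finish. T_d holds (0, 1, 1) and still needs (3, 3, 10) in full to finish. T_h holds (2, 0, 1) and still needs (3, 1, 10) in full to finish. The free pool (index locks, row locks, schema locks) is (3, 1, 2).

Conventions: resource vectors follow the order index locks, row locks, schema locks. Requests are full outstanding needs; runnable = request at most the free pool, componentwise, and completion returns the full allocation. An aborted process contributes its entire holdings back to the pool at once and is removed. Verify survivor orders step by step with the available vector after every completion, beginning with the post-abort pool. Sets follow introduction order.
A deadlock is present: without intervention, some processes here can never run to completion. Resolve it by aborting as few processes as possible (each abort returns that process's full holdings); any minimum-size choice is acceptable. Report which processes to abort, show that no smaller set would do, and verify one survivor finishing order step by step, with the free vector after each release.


Minimum abort set: T_i and T_h.
Key observation: aborting T_i and T_h returns (5, 0, 2), and T_d — hopeless before — runs at step 4 with the returned capacity in the pool.
Why nothing smaller works — every single abort fails: T_i alone leaves T_d blocked (short on schema locks); T_g alone leaves T_i blocked (short on schema locks); T_a alone leaves T_i blocked (short on schema locks); T_f alone leaves T_i blocked (short on schema locks); T_d alone leaves T_i blocked (short on schema locks); T_h alone leaves T_i blocked (short on schema locks).
Survivors finish in the order: T_a, T_g, T_f, T_d. Verifying each step (pool after the aborts first):
  pool = (8, 1, 4)
  run T_a (needs (3, 0, 0), free (8, 1, 4)); after release of (3, 1, 3) the pool is (11, 2, 7)
  run T_g (needs (6, 0, 5), free (11, 2, 7)); after release of (1, 3, 0) the pool is (12, 5, 7)
  run T_f (needs (7, 5, 5), free (12, 5, 7)); after release of (1, 1, 3) the pool is (13, 6, 10)
  run T_d (needs (3, 3, 10), free (13, 6, 10)); after release of (0, 1, 1) the pool is (13, 7, 11)


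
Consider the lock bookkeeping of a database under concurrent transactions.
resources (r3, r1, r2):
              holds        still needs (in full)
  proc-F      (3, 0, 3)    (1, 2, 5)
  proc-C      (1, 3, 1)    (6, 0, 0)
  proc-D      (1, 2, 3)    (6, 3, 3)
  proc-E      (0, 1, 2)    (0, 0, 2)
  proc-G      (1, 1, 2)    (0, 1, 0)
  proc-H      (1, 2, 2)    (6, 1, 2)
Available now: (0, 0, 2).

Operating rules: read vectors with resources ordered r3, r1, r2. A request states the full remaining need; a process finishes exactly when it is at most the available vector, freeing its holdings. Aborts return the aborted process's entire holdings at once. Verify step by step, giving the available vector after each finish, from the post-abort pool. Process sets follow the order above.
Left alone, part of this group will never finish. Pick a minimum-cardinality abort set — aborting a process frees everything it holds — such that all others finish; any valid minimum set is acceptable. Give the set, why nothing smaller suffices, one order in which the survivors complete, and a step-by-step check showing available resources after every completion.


The answer: abort proc-C and proc-H.
Key observation: proc-D had no path to completion before; after the abort of proc-C and proc-H ((2, 5, 3) returned), step 4 is where it fits.
Minimality, checking each single-abort alternative: proc-F alone leaves proc-C blocked (short on r3); proc-C alone leaves proc-D blocked (short on r3); proc-D alone leaves proc-C blocked (short on r3); proc-E alone leaves proc-C blocked (short on r3); proc-G alone leaves proc-C blocked (short on r3); proc-H alone leaves proc-C blocked (short on r3).
The survivors complete as proc-E, proc-G, proc-F, proc-D. Check, step by step (starting from the post-abort pool):
  pool = (2, 5, 5)
  proc-E: need (0, 0, 2) fits (2, 5, 5); releases (0, 1, 2), pool now (2, 6, 7)
  proc-G: need (0, 1, 0) fits (2, 6, 7); releases (1, 1, 2), pool now (3, 7, 9)
  proc-F: need (1, 2, 5) fits (3, 7, 9); releases (3, 0, 3), pool now (6, 7, 12)
  proc-D: need (6, 3, 3) fits (6, 7, 12); releases (1, 2, 3), pool now (7, 9, 15)


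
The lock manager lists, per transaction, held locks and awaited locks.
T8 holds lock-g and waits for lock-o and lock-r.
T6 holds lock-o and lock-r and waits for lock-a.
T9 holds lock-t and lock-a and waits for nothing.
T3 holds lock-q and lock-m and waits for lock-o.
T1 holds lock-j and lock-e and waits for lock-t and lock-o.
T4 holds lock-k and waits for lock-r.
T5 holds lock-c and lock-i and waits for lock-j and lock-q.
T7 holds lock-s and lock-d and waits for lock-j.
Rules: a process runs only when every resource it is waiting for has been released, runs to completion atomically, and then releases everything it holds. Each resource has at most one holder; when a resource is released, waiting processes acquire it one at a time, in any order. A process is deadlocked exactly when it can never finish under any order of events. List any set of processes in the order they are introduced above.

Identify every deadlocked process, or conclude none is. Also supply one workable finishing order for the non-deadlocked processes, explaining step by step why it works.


No process is deadlocked.
Key observation: no waiting chain loops back on itself — every chain ends at a process that waits on nothing, so everyone eventually runs.
One completion order for the rest: T9, T6, T8, T1, T7, T3, T4, T5.
Verifying each step:
  run T9 (it waits on nothing); releases lock-t and lock-a
  T6 waits on lock-a — all released -> runs and releases lock-o and lock-r
  T8 waits on lock-o and lock-r — all released -> runs and releases lock-g
  T1 waits on lock-t and lock-o — all released -> runs and releases lock-j and lock-e
  T7 waits on lock-j — all released -> runs and releases lock-s and lock-d
  T3 waits on lock-o — all released -> runs and releases lock-q and lock-m
  T4 waits on lock-r — all released -> runs and releases lock-k
  T5 waits on lock-j and lock-q — all released -> runs and releases lock-c and lock-i


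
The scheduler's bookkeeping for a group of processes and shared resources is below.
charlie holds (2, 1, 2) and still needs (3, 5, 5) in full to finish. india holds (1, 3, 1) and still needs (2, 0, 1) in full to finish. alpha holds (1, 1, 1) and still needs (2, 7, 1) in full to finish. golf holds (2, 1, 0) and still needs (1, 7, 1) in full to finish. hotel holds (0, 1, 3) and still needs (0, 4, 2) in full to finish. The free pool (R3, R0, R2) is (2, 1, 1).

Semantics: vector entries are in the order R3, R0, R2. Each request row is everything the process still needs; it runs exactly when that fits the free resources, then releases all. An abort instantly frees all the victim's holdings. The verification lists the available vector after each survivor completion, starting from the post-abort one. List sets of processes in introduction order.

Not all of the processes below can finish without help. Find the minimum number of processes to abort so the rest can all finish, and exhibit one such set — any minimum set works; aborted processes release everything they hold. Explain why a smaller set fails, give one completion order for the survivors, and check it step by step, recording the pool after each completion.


Minimum abort set: golf.
Key observation: no ordering could ever have run alpha before the abort of golf; with (2, 1, 0) back in the pool it fits at step 4.
Minimality: the empty abort set fails — the state is deadlocked as it stands.
One survivor order: india, hotel, charlie, alpha. Walking it through (post-abort pool first):
  pool = (4, 2, 1)
  india: need (2, 0, 1) fits (4, 2, 1); releases (1, 3, 1), pool now (5, 5, 2)
  hotel: need (0, 4, 2) fits (5, 5, 2); releases (0, 1, 3), pool now (5, 6, 5)
  charlie: need (3, 5, 5) fits (5, 6, 5); releases (2, 1, 2), pool now (7, 7, 7)
  alpha: need (2, 7, 1) fits (7, 7, 7); releases (1, 1, 1), pool now (8, 8, 8)
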